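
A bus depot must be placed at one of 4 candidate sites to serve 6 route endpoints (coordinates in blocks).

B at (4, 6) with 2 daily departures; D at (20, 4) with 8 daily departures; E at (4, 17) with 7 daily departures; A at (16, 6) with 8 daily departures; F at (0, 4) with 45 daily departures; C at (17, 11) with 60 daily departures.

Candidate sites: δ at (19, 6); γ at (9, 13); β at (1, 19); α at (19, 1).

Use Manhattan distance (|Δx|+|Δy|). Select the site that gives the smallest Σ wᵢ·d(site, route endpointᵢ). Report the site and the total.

δ, total 1625 blocks

Total weighted distance at each candidate:
  δ (19, 6): total = 1625
  γ (9, 13): total = 1769
  β (1, 19): total = 2723
  α (19, 1): total = 2063
Minimum is at δ with total 1625 blocks.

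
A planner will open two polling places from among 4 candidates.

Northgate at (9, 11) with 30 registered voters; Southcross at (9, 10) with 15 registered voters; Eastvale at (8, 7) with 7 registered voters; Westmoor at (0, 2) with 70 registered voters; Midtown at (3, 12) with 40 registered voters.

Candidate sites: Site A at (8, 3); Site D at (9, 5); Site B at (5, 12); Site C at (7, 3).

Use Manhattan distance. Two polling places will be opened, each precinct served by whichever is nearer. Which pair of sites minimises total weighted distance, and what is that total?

{Site B, Site C}, total 915

Evaluate every pair (each demand assigned to the nearer of the two):
  {Site B, Site C}: total = 915
  {Site A, Site B}: total = 978
  {Site D, Site B}: total = 1166
  {Site D, Site C}: total = 1356
  {Site A, Site D}: total = 1426
  {Site A, Site C}: total = 1498
Best pair: {Site B, Site C} with total 915.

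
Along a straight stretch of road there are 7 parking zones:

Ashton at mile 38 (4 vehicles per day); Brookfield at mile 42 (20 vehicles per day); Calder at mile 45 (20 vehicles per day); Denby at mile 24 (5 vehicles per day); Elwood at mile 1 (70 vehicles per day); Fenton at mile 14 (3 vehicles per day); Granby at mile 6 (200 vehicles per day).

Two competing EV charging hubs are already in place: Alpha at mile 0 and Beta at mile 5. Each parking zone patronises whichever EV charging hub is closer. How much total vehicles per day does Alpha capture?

70

The indifferent point is the midpoint (0+5)/2 = 2.5; parking zones left of it (closer to Alpha at 0) go to Alpha, those right go to Beta.
  Elwood at 1 (w=70) → Alpha
  Granby at 6 (w=200) → Beta
  Fenton at 14 (w=3) → Beta
  Denby at 24 (w=5) → Beta
  Ashton at 38 (w=4) → Beta
  Brookfield at 42 (w=20) → Beta
  Calder at 45 (w=20) → Beta
Alpha captures 70; Beta captures 252.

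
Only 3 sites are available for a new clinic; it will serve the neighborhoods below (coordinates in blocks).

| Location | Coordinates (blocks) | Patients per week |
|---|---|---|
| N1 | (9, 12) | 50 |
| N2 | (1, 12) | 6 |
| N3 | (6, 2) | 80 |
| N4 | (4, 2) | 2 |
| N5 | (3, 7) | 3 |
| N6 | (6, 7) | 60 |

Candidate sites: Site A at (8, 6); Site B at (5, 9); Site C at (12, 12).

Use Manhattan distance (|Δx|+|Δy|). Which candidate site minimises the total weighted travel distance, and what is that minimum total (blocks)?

Total weighted distance at each candidate:
  Site A (8, 6): total = 1122
  Site B (5, 9): total = 1240
  Site C (12, 12): total = 2234
Minimum is at Site A with total 1122 blocks.

Site A, total 1122 blocks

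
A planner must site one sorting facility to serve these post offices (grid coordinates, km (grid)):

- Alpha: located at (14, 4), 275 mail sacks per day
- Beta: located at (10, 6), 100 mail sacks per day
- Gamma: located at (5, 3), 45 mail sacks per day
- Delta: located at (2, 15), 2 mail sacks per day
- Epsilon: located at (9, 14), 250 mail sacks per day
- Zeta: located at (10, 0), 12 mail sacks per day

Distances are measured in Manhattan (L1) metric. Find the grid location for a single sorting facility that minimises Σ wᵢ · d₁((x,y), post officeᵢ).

Manhattan distance separates: Σwᵢ(|x−xᵢ|+|y−yᵢ|) = Σwᵢ|x−xᵢ| + Σwᵢ|y−yᵢ|, so x and y are optimised independently as 1-D weighted medians.
Total weight W = 684; half = 342.
x-coordinate, sorted with cumulative weight:
  x=2 (Delta, w=2) cum 2
  x=5 (Gamma, w=45) cum 47
  x=9 (Epsilon, w=250) cum 297
  x=10 (Beta, w=100) cum 397  ← median
  x=10 (Zeta, w=12) cum 409
  x=14 (Alpha, w=275) cum 684
⇒ x* = 10
y-coordinate, sorted with cumulative weight:
  y=0 (Zeta, w=12) cum 12
  y=3 (Gamma, w=45) cum 57
  y=4 (Alpha, w=275) cum 332
  y=6 (Beta, w=100) cum 432  ← median
  y=14 (Epsilon, w=250) cum 682
  y=15 (Delta, w=2) cum 684
⇒ y* = 6

(10, 6)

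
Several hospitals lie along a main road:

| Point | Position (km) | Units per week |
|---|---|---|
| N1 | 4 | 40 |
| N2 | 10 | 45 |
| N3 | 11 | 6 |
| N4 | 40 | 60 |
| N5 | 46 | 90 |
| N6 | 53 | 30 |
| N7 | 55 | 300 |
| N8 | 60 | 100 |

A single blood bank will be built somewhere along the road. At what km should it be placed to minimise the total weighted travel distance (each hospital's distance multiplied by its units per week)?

For a sum of weighted absolute distances on a line, the optimum is the weighted median (not the mean). Total weight W = 671; half-weight = 335.5.
Sort by position and accumulate weight:
  km 4 (N1, w=40) → cum 40
  km 10 (N2, w=45) → cum 85
  km 11 (N3, w=6) → cum 91
  km 40 (N4, w=60) → cum 151
  km 46 (N5, w=90) → cum 241
  km 53 (N6, w=30) → cum 271
  km 55 (N7, w=300) → cum 571  ≥ 335.5 → median here
  km 60 (N8, w=100) → cum 671
Optimal location: km 55.

x = 55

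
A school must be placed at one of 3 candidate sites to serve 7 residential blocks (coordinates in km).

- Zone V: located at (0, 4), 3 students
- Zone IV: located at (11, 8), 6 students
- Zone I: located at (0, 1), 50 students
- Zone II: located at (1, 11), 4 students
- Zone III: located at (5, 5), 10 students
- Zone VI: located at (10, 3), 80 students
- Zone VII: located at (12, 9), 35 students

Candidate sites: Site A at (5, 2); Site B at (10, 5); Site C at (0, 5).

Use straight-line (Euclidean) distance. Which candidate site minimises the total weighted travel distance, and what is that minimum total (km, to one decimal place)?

Site B, total 997.4 km

Total weighted distance at each candidate:
  Site A (5, 2): total = 1145.8
  Site B (10, 5): total = 997.4
  Site C (0, 5): total = 1604.3
Minimum is at Site B with total 997.4 km.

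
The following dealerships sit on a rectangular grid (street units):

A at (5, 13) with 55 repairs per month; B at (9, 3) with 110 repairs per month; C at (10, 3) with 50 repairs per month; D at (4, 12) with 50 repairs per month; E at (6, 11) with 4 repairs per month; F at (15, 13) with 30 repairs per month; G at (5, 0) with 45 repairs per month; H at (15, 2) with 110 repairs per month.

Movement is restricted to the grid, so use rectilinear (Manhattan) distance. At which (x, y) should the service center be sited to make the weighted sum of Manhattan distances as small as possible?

(9, 3)

Manhattan distance separates: Σwᵢ(|x−xᵢ|+|y−yᵢ|) = Σwᵢ|x−xᵢ| + Σwᵢ|y−yᵢ|, so x and y are optimised independently as 1-D weighted medians.
Total weight W = 454; half = 227.
x-coordinate, sorted with cumulative weight:
  x=4 (D, w=50) cum 50
  x=5 (A, w=55) cum 105
  x=5 (G, w=45) cum 150
  x=6 (E, w=4) cum 154
  x=9 (B, w=110) cum 264  ← median
  x=10 (C, w=50) cum 314
  x=15 (F, w=30) cum 344
  x=15 (H, w=110) cum 454
⇒ x* = 9
y-coordinate, sorted with cumulative weight:
  y=0 (G, w=45) cum 45
  y=2 (H, w=110) cum 155
  y=3 (B, w=110) cum 265  ← median
  y=3 (C, w=50) cum 315
  y=11 (E, w=4) cum 319
  y=12 (D, w=50) cum 369
  y=13 (A, w=55) cum 424
  y=13 (F, w=30) cum 454
⇒ y* = 3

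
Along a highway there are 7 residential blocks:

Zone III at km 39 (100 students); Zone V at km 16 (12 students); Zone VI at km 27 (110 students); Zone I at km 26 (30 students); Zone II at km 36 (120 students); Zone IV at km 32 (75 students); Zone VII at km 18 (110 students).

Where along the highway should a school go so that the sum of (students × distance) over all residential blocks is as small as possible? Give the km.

For a sum of weighted absolute distances on a line, the optimum is the weighted median (not the mean). Total weight W = 557; half-weight = 278.5.
Sort by position and accumulate weight:
  km 16 (Zone V, w=12) → cum 12
  km 18 (Zone VII, w=110) → cum 122
  km 26 (Zone I, w=30) → cum 152
  km 27 (Zone VI, w=110) → cum 262
  km 32 (Zone IV, w=75) → cum 337  ≥ 278.5 → median here
  km 36 (Zone II, w=120) → cum 457
  km 39 (Zone III, w=100) → cum 557
Optimal location: km 32.

x = 32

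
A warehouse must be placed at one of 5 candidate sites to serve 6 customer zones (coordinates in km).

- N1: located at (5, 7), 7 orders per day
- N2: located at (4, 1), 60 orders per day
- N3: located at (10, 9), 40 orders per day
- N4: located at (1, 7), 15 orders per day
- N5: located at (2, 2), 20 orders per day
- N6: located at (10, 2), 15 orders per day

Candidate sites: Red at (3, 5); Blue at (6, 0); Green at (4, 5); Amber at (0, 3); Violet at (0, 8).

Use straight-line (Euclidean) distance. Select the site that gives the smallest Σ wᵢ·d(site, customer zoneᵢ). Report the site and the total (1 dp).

Total weighted distance at each candidate:
  Red (3, 5): total = 809.6
  Blue (6, 0): total = 863.2
  Green (4, 5): total = 770.9
  Amber (0, 3): total = 1036.9
  Violet (0, 8): total = 1244.1
Minimum is at Green with total 770.9 km.

Green, total 770.9 km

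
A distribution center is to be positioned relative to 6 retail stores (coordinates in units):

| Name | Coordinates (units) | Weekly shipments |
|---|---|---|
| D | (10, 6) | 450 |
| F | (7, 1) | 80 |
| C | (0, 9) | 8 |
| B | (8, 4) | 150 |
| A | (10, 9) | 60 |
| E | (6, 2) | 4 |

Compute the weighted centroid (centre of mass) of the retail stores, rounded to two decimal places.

(9.15, 5.32)

The minimiser of Σwᵢ‖p−pᵢ‖² is the weighted centroid p* = (Σwᵢpᵢ)/(Σwᵢ).
Σwᵢ = 752.
Σwᵢxᵢ = 450·10 + 80·7 + 8·0 + 150·8 + 60·10 + 4·6 = 6884.
Σwᵢyᵢ = 450·6 + 80·1 + 8·9 + 150·4 + 60·9 + 4·2 = 4000.
x* = 6884/752 = 9.15, y* = 4000/752 = 5.32.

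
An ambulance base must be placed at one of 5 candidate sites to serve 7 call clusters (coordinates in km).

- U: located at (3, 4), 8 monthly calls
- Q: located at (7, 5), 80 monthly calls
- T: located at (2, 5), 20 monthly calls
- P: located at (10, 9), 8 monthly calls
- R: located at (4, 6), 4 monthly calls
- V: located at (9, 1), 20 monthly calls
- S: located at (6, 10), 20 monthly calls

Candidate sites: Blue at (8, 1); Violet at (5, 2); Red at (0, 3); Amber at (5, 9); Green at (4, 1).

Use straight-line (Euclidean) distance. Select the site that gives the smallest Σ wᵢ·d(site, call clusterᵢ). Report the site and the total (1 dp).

Total weighted distance at each candidate:
  Blue (8, 1): total = 816.7
  Violet (5, 2): total = 724.9
  Red (0, 3): total = 1146.4
  Amber (5, 9): total = 760.7
  Green (4, 1): total = 899.1
Minimum is at Violet with total 724.9 km.

Violet, total 724.9 km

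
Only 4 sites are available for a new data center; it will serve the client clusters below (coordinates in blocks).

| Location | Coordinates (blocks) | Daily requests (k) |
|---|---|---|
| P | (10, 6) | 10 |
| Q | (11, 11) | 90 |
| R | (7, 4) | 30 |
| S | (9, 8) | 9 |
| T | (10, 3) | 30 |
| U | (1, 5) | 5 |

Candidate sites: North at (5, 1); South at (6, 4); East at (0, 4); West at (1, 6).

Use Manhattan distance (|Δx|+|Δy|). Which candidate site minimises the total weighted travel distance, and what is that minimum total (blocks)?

Total weighted distance at each candidate:
  North (5, 1): total = 2039
  South (6, 4): total = 1413
  East (0, 4): total = 2407
  West (1, 6): total = 2135
Minimum is at South with total 1413 blocks.

South, total 1413 blocks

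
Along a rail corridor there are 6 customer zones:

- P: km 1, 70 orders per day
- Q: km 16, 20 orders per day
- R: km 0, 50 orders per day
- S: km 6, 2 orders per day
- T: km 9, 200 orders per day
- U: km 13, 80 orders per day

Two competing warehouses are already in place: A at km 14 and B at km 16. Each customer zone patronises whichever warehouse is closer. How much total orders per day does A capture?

The indifferent point is the midpoint (14+16)/2 = 15; customer zones left of it (closer to A at 14) go to A, those right go to B.
  R at 0 (w=50) → A
  P at 1 (w=70) → A
  S at 6 (w=2) → A
  T at 9 (w=200) → A
  U at 13 (w=80) → A
  Q at 16 (w=20) → B
A captures 402; B captures 20.

402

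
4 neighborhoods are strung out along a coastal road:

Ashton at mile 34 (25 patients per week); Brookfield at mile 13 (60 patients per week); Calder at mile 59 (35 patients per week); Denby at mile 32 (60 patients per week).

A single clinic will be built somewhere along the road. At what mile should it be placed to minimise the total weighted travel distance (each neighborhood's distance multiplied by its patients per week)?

x = 32

For a sum of weighted absolute distances on a line, the optimum is the weighted median (not the mean). Total weight W = 180; half-weight = 90.
Sort by position and accumulate weight:
  mile 13 (Brookfield, w=60) → cum 60
  mile 32 (Denby, w=60) → cum 120  ≥ 90 → median here
  mile 34 (Ashton, w=25) → cum 145
  mile 59 (Calder, w=35) → cum 180
Optimal location: mile 32.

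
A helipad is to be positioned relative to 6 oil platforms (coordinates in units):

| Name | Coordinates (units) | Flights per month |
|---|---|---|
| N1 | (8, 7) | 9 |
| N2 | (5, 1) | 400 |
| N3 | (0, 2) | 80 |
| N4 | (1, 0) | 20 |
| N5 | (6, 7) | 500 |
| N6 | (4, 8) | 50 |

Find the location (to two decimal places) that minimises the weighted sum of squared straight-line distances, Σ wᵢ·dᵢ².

The minimiser of Σwᵢ‖p−pᵢ‖² is the weighted centroid p* = (Σwᵢpᵢ)/(Σwᵢ).
Σwᵢ = 1059.
Σwᵢxᵢ = 9·8 + 400·5 + 80·0 + 20·1 + 500·6 + 50·4 = 5292.
Σwᵢyᵢ = 9·7 + 400·1 + 80·2 + 20·0 + 500·7 + 50·8 = 4523.
x* = 5292/1059 = 5.00, y* = 4523/1059 = 4.27.

(5.00, 4.27)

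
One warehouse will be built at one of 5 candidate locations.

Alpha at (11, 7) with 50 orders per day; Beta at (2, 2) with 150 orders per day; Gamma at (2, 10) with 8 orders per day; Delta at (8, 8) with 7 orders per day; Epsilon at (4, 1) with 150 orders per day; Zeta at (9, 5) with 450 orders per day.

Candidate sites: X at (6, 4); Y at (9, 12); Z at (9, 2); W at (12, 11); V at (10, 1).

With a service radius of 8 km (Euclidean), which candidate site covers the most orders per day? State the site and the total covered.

X, covering 815

Coverage radius r = 8 km; a point is covered iff (Δx)²+(Δy)² ≤ 8² = 64.
  X (6, 4): covers {Alpha, Beta, Gamma, Delta, Epsilon, Zeta} → 815
  Y (9, 12): covers {Alpha, Gamma, Delta, Zeta} → 515
  Z (9, 2): covers {Alpha, Beta, Delta, Epsilon, Zeta} → 807
  W (12, 11): covers {Alpha, Delta, Zeta} → 507
  V (10, 1): covers {Alpha, Delta, Epsilon, Zeta} → 657
Maximum coverage at X: 815 orders per day.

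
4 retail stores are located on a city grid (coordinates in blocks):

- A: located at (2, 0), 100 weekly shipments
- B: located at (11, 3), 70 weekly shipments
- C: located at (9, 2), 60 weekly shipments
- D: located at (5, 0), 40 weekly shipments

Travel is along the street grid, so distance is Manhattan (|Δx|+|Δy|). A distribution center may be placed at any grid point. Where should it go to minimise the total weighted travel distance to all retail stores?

(5, 0)

Manhattan distance separates: Σwᵢ(|x−xᵢ|+|y−yᵢ|) = Σwᵢ|x−xᵢ| + Σwᵢ|y−yᵢ|, so x and y are optimised independently as 1-D weighted medians.
Total weight W = 270; half = 135.
x-coordinate, sorted with cumulative weight:
  x=2 (A, w=100) cum 100
  x=5 (D, w=40) cum 140  ← median
  x=9 (C, w=60) cum 200
  x=11 (B, w=70) cum 270
⇒ x* = 5
y-coordinate, sorted with cumulative weight:
  y=0 (A, w=100) cum 100
  y=0 (D, w=40) cum 140  ← median
  y=2 (C, w=60) cum 200
  y=3 (B, w=70) cum 270
⇒ y* = 0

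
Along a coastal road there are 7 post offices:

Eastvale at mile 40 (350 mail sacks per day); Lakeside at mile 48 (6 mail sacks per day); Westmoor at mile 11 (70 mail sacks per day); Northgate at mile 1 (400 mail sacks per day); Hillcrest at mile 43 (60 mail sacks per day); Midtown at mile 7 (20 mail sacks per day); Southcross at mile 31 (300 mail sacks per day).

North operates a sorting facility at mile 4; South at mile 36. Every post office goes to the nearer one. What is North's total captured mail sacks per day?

The indifferent point is the midpoint (4+36)/2 = 20; post offices left of it (closer to North at 4) go to North, those right go to South.
  Northgate at 1 (w=400) → North
  Midtown at 7 (w=20) → North
  Westmoor at 11 (w=70) → North
  Southcross at 31 (w=300) → South
  Eastvale at 40 (w=350) → South
  Hillcrest at 43 (w=60) → South
  Lakeside at 48 (w=6) → South
North captures 490; South captures 716.

490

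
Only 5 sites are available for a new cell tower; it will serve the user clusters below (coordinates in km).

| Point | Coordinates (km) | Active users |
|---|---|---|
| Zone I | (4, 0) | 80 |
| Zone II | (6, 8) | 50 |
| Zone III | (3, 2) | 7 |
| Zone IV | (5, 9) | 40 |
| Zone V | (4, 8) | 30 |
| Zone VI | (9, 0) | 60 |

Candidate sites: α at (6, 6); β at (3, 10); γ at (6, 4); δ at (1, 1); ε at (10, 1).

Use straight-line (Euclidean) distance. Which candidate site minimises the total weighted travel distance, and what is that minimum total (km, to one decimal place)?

Total weighted distance at each candidate:
  α (6, 6): total = 1254.8
  β (3, 10): total = 1896.5
  γ (6, 4): total = 1221.1
  δ (1, 1): total = 1768.7
  ε (10, 1): total = 1678.0
Minimum is at γ with total 1221.1 km.

γ, total 1221.1 km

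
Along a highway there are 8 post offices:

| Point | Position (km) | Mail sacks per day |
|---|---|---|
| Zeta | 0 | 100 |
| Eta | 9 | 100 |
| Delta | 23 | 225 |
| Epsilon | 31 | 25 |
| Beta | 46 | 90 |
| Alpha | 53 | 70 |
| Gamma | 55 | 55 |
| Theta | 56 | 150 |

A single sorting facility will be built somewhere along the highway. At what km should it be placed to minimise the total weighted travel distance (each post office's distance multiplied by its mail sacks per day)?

x = 23

For a sum of weighted absolute distances on a line, the optimum is the weighted median (not the mean). Total weight W = 815; half-weight = 407.5.
Sort by position and accumulate weight:
  km 0 (Zeta, w=100) → cum 100
  km 9 (Eta, w=100) → cum 200
  km 23 (Delta, w=225) → cum 425  ≥ 407.5 → median here
  km 31 (Epsilon, w=25) → cum 450
  km 46 (Beta, w=90) → cum 540
  km 53 (Alpha, w=70) → cum 610
  km 55 (Gamma, w=55) → cum 665
  km 56 (Theta, w=150) → cum 815
Optimal location: km 23.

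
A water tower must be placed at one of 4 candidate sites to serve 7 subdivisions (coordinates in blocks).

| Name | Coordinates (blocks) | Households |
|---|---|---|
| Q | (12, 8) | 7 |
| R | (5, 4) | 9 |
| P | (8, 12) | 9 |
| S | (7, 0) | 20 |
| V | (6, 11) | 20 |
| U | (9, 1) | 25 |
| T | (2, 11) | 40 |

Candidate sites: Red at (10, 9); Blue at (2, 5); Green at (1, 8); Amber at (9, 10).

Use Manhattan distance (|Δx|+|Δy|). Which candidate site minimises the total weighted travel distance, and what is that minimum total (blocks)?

Amber, total 1017 blocks

Total weighted distance at each candidate:
  Red (10, 9): total = 1141
  Blue (2, 5): total = 1159
  Green (1, 8): total = 1223
  Amber (9, 10): total = 1017
Minimum is at Amber with total 1017 blocks.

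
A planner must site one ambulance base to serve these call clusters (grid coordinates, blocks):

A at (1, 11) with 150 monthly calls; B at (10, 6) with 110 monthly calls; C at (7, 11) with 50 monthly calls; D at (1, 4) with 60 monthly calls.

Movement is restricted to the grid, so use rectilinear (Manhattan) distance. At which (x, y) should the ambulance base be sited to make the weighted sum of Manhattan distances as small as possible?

Manhattan distance separates: Σwᵢ(|x−xᵢ|+|y−yᵢ|) = Σwᵢ|x−xᵢ| + Σwᵢ|y−yᵢ|, so x and y are optimised independently as 1-D weighted medians.
Total weight W = 370; half = 185.
x-coordinate, sorted with cumulative weight:
  x=1 (A, w=150) cum 150
  x=1 (D, w=60) cum 210  ← median
  x=7 (C, w=50) cum 260
  x=10 (B, w=110) cum 370
⇒ x* = 1
y-coordinate, sorted with cumulative weight:
  y=4 (D, w=60) cum 60
  y=6 (B, w=110) cum 170
  y=11 (A, w=150) cum 320  ← median
  y=11 (C, w=50) cum 370
⇒ y* = 11

(1, 11)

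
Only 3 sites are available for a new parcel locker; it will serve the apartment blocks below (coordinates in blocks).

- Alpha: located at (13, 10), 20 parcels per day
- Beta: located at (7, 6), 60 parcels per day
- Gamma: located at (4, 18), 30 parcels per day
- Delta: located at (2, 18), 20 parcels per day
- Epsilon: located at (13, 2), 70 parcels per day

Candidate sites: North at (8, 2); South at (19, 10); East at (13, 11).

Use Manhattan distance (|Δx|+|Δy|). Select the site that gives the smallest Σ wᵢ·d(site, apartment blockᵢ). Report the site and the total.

Total weighted distance at each candidate:
  North (8, 2): total = 1950
  South (19, 10): total = 3250
  East (13, 11): total = 2150
Minimum is at North with total 1950 blocks.

North, total 1950 blocks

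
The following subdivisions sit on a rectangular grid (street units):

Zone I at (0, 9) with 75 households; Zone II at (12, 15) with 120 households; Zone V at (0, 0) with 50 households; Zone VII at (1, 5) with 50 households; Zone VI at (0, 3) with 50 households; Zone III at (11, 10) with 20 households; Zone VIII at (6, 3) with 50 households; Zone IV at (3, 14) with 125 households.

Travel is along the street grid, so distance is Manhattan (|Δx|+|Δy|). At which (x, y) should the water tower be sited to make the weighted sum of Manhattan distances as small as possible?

(3, 9)

Manhattan distance separates: Σwᵢ(|x−xᵢ|+|y−yᵢ|) = Σwᵢ|x−xᵢ| + Σwᵢ|y−yᵢ|, so x and y are optimised independently as 1-D weighted medians.
Total weight W = 540; half = 270.
x-coordinate, sorted with cumulative weight:
  x=0 (Zone I, w=75) cum 75
  x=0 (Zone V, w=50) cum 125
  x=0 (Zone VI, w=50) cum 175
  x=1 (Zone VII, w=50) cum 225
  x=3 (Zone IV, w=125) cum 350  ← median
  x=6 (Zone VIII, w=50) cum 400
  x=11 (Zone III, w=20) cum 420
  x=12 (Zone II, w=120) cum 540
⇒ x* = 3
y-coordinate, sorted with cumulative weight:
  y=0 (Zone V, w=50) cum 50
  y=3 (Zone VI, w=50) cum 100
  y=3 (Zone VIII, w=50) cum 150
  y=5 (Zone VII, w=50) cum 200
  y=9 (Zone I, w=75) cum 275  ← median
  y=10 (Zone III, w=20) cum 295
  y=14 (Zone IV, w=125) cum 420
  y=15 (Zone II, w=120) cum 540
⇒ y* = 9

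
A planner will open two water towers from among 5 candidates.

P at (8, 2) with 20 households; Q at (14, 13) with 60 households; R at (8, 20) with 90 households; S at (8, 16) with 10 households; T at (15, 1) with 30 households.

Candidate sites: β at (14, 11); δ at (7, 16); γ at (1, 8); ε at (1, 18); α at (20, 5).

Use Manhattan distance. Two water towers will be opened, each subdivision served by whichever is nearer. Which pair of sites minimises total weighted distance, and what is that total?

{β, δ}, total 1210

Evaluate every pair (each demand assigned to the nearer of the two):
  {β, δ}: total = 1210
  {δ, α}: total = 1630
  {β, ε}: total = 1650
  {δ, γ}: total = 1950
  {δ, ε}: total = 2050
  {β, α}: total = 2150
  {β, γ}: total = 2170
  {ε, α}: total = 2310
  {γ, ε}: total = 2870
  {γ, α}: total = 3230
Best pair: {β, δ} with total 1210.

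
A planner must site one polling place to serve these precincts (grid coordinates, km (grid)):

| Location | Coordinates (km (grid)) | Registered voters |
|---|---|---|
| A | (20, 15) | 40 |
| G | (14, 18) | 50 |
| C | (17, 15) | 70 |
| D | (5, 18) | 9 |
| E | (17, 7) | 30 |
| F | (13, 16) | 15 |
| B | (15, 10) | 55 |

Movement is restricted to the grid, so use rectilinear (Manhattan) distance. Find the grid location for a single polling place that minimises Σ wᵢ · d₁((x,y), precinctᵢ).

Manhattan distance separates: Σwᵢ(|x−xᵢ|+|y−yᵢ|) = Σwᵢ|x−xᵢ| + Σwᵢ|y−yᵢ|, so x and y are optimised independently as 1-D weighted medians.
Total weight W = 269; half = 134.5.
x-coordinate, sorted with cumulative weight:
  x=5 (D, w=9) cum 9
  x=13 (F, w=15) cum 24
  x=14 (G, w=50) cum 74
  x=15 (B, w=55) cum 129
  x=17 (C, w=70) cum 199  ← median
  x=17 (E, w=30) cum 229
  x=20 (A, w=40) cum 269
⇒ x* = 17
y-coordinate, sorted with cumulative weight:
  y=7 (E, w=30) cum 30
  y=10 (B, w=55) cum 85
  y=15 (A, w=40) cum 125
  y=15 (C, w=70) cum 195  ← median
  y=16 (F, w=15) cum 210
  y=18 (G, w=50) cum 260
  y=18 (D, w=9) cum 269
⇒ y* = 15

(17, 15)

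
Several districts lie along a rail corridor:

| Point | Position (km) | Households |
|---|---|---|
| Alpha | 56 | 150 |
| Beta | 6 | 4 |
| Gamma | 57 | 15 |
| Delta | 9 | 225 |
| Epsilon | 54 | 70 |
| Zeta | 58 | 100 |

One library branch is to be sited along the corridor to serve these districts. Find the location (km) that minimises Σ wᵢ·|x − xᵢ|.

For a sum of weighted absolute distances on a line, the optimum is the weighted median (not the mean). Total weight W = 564; half-weight = 282.
Sort by position and accumulate weight:
  km 6 (Beta, w=4) → cum 4
  km 9 (Delta, w=225) → cum 229
  km 54 (Epsilon, w=70) → cum 299  ≥ 282 → median here
  km 56 (Alpha, w=150) → cum 449
  km 57 (Gamma, w=15) → cum 464
  km 58 (Zeta, w=100) → cum 564
Optimal location: km 54.

x = 54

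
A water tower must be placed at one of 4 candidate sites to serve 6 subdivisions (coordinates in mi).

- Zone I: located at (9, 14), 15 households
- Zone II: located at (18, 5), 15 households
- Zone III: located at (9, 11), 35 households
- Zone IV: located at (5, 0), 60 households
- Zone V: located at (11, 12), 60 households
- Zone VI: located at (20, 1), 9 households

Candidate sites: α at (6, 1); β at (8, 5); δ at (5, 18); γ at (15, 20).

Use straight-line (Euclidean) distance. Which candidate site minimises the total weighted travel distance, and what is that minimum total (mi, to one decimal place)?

Total weighted distance at each candidate:
  α (6, 1): total = 1691.1
  β (8, 5): total = 1419.4
  δ (5, 18): total = 2436.0
  γ (15, 20): total = 2790.4
Minimum is at β with total 1419.4 mi.

β, total 1419.4 mi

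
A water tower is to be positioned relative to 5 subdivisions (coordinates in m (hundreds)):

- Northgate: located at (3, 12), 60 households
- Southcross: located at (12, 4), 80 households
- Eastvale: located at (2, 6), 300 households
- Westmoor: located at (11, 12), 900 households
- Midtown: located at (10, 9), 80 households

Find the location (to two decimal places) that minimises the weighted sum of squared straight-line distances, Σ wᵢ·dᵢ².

The minimiser of Σwᵢ‖p−pᵢ‖² is the weighted centroid p* = (Σwᵢpᵢ)/(Σwᵢ).
Σwᵢ = 1420.
Σwᵢxᵢ = 60·3 + 80·12 + 300·2 + 900·11 + 80·10 = 12440.
Σwᵢyᵢ = 60·12 + 80·4 + 300·6 + 900·12 + 80·9 = 14360.
x* = 12440/1420 = 8.76, y* = 14360/1420 = 10.11.

(8.76, 10.11)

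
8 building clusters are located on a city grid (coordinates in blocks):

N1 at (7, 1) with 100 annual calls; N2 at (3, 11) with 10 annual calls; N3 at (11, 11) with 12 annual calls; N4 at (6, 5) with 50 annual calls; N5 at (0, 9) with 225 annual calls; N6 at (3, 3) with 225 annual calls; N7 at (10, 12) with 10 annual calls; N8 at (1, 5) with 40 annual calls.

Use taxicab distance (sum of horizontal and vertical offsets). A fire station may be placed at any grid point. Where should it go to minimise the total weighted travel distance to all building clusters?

Manhattan distance separates: Σwᵢ(|x−xᵢ|+|y−yᵢ|) = Σwᵢ|x−xᵢ| + Σwᵢ|y−yᵢ|, so x and y are optimised independently as 1-D weighted medians.
Total weight W = 672; half = 336.
x-coordinate, sorted with cumulative weight:
  x=0 (N5, w=225) cum 225
  x=1 (N8, w=40) cum 265
  x=3 (N2, w=10) cum 275
  x=3 (N6, w=225) cum 500  ← median
  x=6 (N4, w=50) cum 550
  x=7 (N1, w=100) cum 650
  x=10 (N7, w=10) cum 660
  x=11 (N3, w=12) cum 672
⇒ x* = 3
y-coordinate, sorted with cumulative weight:
  y=1 (N1, w=100) cum 100
  y=3 (N6, w=225) cum 325
  y=5 (N4, w=50) cum 375  ← median
  y=5 (N8, w=40) cum 415
  y=9 (N5, w=225) cum 640
  y=11 (N2, w=10) cum 650
  y=11 (N3, w=12) cum 662
  y=12 (N7, w=10) cum 672
⇒ y* = 5

(3, 5)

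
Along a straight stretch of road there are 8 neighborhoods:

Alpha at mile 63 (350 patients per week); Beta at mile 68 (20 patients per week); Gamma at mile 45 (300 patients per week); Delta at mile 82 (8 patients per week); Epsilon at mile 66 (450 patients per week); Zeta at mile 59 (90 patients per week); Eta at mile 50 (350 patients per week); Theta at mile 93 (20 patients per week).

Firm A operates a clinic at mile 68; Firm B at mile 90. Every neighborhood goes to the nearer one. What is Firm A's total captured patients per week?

1560

The indifferent point is the midpoint (68+90)/2 = 79; neighborhoods left of it (closer to Firm A at 68) go to Firm A, those right go to Firm B.
  Gamma at 45 (w=300) → Firm A
  Eta at 50 (w=350) → Firm A
  Zeta at 59 (w=90) → Firm A
  Alpha at 63 (w=350) → Firm A
  Epsilon at 66 (w=450) → Firm A
  Beta at 68 (w=20) → Firm A
  Delta at 82 (w=8) → Firm B
  Theta at 93 (w=20) → Firm B
Firm A captures 1560; Firm B captures 28.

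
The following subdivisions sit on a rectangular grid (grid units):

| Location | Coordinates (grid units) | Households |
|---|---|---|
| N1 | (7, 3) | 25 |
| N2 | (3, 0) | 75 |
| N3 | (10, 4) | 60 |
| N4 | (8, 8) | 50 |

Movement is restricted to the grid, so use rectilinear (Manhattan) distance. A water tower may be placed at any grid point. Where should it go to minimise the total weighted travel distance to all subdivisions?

(8, 4)

Manhattan distance separates: Σwᵢ(|x−xᵢ|+|y−yᵢ|) = Σwᵢ|x−xᵢ| + Σwᵢ|y−yᵢ|, so x and y are optimised independently as 1-D weighted medians.
Total weight W = 210; half = 105.
x-coordinate, sorted with cumulative weight:
  x=3 (N2, w=75) cum 75
  x=7 (N1, w=25) cum 100
  x=8 (N4, w=50) cum 150  ← median
  x=10 (N3, w=60) cum 210
⇒ x* = 8
y-coordinate, sorted with cumulative weight:
  y=0 (N2, w=75) cum 75
  y=3 (N1, w=25) cum 100
  y=4 (N3, w=60) cum 160  ← median
  y=8 (N4, w=50) cum 210
⇒ y* = 4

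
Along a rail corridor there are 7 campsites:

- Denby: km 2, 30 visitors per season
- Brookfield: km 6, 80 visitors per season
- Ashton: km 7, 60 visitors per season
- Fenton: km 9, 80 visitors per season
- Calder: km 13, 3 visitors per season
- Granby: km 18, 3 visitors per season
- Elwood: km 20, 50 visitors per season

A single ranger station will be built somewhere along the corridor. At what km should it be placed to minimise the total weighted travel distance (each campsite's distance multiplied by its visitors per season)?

x = 7

For a sum of weighted absolute distances on a line, the optimum is the weighted median (not the mean). Total weight W = 306; half-weight = 153.
Sort by position and accumulate weight:
  km 2 (Denby, w=30) → cum 30
  km 6 (Brookfield, w=80) → cum 110
  km 7 (Ashton, w=60) → cum 170  ≥ 153 → median here
  km 9 (Fenton, w=80) → cum 250
  km 13 (Calder, w=3) → cum 253
  km 18 (Granby, w=3) → cum 256
  km 20 (Elwood, w=50) → cum 306
Optimal location: km 7.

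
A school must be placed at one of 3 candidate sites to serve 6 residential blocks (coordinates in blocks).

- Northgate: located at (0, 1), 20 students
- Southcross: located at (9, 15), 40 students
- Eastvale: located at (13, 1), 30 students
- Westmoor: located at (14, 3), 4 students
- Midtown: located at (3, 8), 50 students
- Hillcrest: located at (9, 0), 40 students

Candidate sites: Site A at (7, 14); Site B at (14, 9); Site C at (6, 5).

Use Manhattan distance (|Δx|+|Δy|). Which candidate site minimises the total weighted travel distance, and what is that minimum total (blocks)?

Total weighted distance at each candidate:
  Site A (7, 14): total = 2302
  Site B (14, 9): total = 2334
  Site C (6, 5): total = 1710
Minimum is at Site C with total 1710 blocks.

Site C, total 1710 blocks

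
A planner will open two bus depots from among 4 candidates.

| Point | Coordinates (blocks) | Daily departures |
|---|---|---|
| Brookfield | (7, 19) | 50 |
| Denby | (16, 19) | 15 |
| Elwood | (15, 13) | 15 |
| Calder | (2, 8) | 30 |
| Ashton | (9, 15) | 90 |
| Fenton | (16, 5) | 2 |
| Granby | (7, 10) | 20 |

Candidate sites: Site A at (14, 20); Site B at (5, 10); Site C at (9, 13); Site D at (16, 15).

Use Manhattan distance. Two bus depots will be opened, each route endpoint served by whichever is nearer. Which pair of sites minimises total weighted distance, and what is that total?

Evaluate every pair (each demand assigned to the nearer of the two):
  {Site B, Site C}: total = 1085
  {Site C, Site D}: total = 1165
  {Site A, Site C}: total = 1205
  {Site B, Site D}: total = 1495
  {Site A, Site B}: total = 1597
  {Site A, Site D}: total = 2050
Best pair: {Site B, Site C} with total 1085.

{Site B, Site C}, total 1085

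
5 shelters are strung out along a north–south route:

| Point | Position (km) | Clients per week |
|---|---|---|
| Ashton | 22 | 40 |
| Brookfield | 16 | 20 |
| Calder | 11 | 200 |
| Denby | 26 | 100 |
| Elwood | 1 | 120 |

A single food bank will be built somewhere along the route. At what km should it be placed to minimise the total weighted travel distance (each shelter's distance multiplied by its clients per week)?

For a sum of weighted absolute distances on a line, the optimum is the weighted median (not the mean). Total weight W = 480; half-weight = 240.
Sort by position and accumulate weight:
  km 1 (Elwood, w=120) → cum 120
  km 11 (Calder, w=200) → cum 320  ≥ 240 → median here
  km 16 (Brookfield, w=20) → cum 340
  km 22 (Ashton, w=40) → cum 380
  km 26 (Denby, w=100) → cum 480
Optimal location: km 11.

x = 11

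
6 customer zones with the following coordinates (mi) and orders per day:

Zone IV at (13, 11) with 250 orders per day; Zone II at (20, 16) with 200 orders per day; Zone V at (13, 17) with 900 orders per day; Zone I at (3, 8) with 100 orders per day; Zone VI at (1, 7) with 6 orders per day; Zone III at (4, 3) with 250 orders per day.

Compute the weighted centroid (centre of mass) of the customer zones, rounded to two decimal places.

The minimiser of Σwᵢ‖p−pᵢ‖² is the weighted centroid p* = (Σwᵢpᵢ)/(Σwᵢ).
Σwᵢ = 1706.
Σwᵢxᵢ = 250·13 + 200·20 + 900·13 + 100·3 + 6·1 + 250·4 = 20256.
Σwᵢyᵢ = 250·11 + 200·16 + 900·17 + 100·8 + 6·7 + 250·3 = 22842.
x* = 20256/1706 = 11.87, y* = 22842/1706 = 13.39.

(11.87, 13.39)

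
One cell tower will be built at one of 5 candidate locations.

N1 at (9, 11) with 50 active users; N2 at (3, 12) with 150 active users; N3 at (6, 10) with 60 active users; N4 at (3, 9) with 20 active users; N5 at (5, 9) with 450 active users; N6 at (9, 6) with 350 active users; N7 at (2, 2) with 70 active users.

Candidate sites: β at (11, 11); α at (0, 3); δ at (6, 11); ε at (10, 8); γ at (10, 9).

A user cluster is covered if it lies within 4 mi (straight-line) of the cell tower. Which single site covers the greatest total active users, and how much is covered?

δ, covering 730

Coverage radius r = 4 mi; a point is covered iff (Δx)²+(Δy)² ≤ 4² = 16.
  β (11, 11): covers {N1} → 50
  α (0, 3): covers {N7} → 70
  δ (6, 11): covers {N1, N2, N3, N4, N5} → 730
  ε (10, 8): covers {N1, N6} → 400
  γ (10, 9): covers {N1, N6} → 400
Maximum coverage at δ: 730 active users.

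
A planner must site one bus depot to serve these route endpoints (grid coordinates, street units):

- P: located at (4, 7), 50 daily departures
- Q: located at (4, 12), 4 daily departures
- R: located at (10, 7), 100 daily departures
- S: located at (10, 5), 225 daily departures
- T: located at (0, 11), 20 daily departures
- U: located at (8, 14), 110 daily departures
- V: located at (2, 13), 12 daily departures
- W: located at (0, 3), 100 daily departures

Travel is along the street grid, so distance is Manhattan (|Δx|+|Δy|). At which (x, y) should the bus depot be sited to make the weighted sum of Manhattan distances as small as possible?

(10, 5)

Manhattan distance separates: Σwᵢ(|x−xᵢ|+|y−yᵢ|) = Σwᵢ|x−xᵢ| + Σwᵢ|y−yᵢ|, so x and y are optimised independently as 1-D weighted medians.
Total weight W = 621; half = 310.5.
x-coordinate, sorted with cumulative weight:
  x=0 (T, w=20) cum 20
  x=0 (W, w=100) cum 120
  x=2 (V, w=12) cum 132
  x=4 (P, w=50) cum 182
  x=4 (Q, w=4) cum 186
  x=8 (U, w=110) cum 296
  x=10 (R, w=100) cum 396  ← median
  x=10 (S, w=225) cum 621
⇒ x* = 10
y-coordinate, sorted with cumulative weight:
  y=3 (W, w=100) cum 100
  y=5 (S, w=225) cum 325  ← median
  y=7 (P, w=50) cum 375
  y=7 (R, w=100) cum 475
  y=11 (T, w=20) cum 495
  y=12 (Q, w=4) cum 499
  y=13 (V, w=12) cum 511
  y=14 (U, w=110) cum 621
⇒ y* = 5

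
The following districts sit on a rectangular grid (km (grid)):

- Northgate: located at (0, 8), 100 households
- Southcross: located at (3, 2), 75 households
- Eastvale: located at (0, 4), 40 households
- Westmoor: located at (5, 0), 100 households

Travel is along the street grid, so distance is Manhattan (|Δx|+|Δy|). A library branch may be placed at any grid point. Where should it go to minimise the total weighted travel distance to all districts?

Manhattan distance separates: Σwᵢ(|x−xᵢ|+|y−yᵢ|) = Σwᵢ|x−xᵢ| + Σwᵢ|y−yᵢ|, so x and y are optimised independently as 1-D weighted medians.
Total weight W = 315; half = 157.5.
x-coordinate, sorted with cumulative weight:
  x=0 (Northgate, w=100) cum 100
  x=0 (Eastvale, w=40) cum 140
  x=3 (Southcross, w=75) cum 215  ← median
  x=5 (Westmoor, w=100) cum 315
⇒ x* = 3
y-coordinate, sorted with cumulative weight:
  y=0 (Westmoor, w=100) cum 100
  y=2 (Southcross, w=75) cum 175  ← median
  y=4 (Eastvale, w=40) cum 215
  y=8 (Northgate, w=100) cum 315
⇒ y* = 2

(3, 2)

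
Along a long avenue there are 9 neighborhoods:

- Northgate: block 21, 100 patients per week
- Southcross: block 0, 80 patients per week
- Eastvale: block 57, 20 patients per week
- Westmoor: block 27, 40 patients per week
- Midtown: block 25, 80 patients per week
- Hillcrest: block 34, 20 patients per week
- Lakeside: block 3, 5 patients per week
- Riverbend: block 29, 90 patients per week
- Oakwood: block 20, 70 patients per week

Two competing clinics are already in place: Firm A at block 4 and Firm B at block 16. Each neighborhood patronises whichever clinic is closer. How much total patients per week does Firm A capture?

The indifferent point is the midpoint (4+16)/2 = 10; neighborhoods left of it (closer to Firm A at 4) go to Firm A, those right go to Firm B.
  Southcross at 0 (w=80) → Firm A
  Lakeside at 3 (w=5) → Firm A
  Oakwood at 20 (w=70) → Firm B
  Northgate at 21 (w=100) → Firm B
  Midtown at 25 (w=80) → Firm B
  Westmoor at 27 (w=40) → Firm B
  Riverbend at 29 (w=90) → Firm B
  Hillcrest at 34 (w=20) → Firm B
  Eastvale at 57 (w=20) → Firm B
Firm A captures 85; Firm B captures 420.

85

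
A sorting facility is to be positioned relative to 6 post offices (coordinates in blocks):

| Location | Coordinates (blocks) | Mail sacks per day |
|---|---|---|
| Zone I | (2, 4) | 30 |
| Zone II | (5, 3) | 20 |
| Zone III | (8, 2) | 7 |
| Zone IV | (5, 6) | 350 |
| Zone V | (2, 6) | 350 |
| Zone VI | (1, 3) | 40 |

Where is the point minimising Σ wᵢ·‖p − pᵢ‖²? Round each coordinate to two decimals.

The minimiser of Σwᵢ‖p−pᵢ‖² is the weighted centroid p* = (Σwᵢpᵢ)/(Σwᵢ).
Σwᵢ = 797.
Σwᵢxᵢ = 30·2 + 20·5 + 7·8 + 350·5 + 350·2 + 40·1 = 2706.
Σwᵢyᵢ = 30·4 + 20·3 + 7·2 + 350·6 + 350·6 + 40·3 = 4514.
x* = 2706/797 = 3.40, y* = 4514/797 = 5.66.

(3.40, 5.66)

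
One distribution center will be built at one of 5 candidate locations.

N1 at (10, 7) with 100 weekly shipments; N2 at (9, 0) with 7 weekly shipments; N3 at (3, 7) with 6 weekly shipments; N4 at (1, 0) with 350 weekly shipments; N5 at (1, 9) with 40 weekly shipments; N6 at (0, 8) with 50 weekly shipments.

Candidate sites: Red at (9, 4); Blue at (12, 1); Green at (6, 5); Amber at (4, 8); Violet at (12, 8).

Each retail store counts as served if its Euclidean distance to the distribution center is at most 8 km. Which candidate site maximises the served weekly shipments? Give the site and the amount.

Coverage radius r = 8 km; a point is covered iff (Δx)²+(Δy)² ≤ 8² = 64.
  Red (9, 4): covers {N1, N2, N3} → 113
  Blue (12, 1): covers {N1, N2} → 107
  Green (6, 5): covers {N1, N2, N3, N4, N5, N6} → 553
  Amber (4, 8): covers {N1, N3, N5, N6} → 196
  Violet (12, 8): covers {N1} → 100
Maximum coverage at Green: 553 weekly shipments.

Green, covering 553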